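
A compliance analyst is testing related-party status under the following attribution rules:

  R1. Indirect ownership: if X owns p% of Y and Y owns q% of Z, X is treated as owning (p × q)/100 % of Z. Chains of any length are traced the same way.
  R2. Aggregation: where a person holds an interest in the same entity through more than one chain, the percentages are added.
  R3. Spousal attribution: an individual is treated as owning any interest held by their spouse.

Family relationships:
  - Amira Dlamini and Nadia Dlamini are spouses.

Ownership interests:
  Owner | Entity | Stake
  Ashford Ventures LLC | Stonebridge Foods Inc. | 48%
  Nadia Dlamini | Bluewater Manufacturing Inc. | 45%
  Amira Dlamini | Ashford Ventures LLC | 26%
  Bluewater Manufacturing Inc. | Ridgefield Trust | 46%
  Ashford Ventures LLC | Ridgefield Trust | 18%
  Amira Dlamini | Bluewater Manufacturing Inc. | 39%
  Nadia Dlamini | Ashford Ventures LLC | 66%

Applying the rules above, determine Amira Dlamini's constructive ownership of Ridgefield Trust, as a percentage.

55.2%

By spousal attribution (R3), Amira Dlamini is treated as also owning Nadia Dlamini's interest in Bluewater Manufacturing Inc, giving 39% + 45% = 84%.
By spousal attribution (R3), Amira Dlamini is treated as also owning Nadia Dlamini's interest in Ashford Ventures LLC, giving 26% + 66% = 92%.
Chain via Bluewater Manufacturing Inc. (R1): 84% × 46% = 38.64% of Ridgefield Trust.
Chain via Ashford Ventures LLC (R1): 92% × 18% = 16.56% of Ridgefield Trust.
Aggregating (R2): 38.64% + 16.56% = 55.2%.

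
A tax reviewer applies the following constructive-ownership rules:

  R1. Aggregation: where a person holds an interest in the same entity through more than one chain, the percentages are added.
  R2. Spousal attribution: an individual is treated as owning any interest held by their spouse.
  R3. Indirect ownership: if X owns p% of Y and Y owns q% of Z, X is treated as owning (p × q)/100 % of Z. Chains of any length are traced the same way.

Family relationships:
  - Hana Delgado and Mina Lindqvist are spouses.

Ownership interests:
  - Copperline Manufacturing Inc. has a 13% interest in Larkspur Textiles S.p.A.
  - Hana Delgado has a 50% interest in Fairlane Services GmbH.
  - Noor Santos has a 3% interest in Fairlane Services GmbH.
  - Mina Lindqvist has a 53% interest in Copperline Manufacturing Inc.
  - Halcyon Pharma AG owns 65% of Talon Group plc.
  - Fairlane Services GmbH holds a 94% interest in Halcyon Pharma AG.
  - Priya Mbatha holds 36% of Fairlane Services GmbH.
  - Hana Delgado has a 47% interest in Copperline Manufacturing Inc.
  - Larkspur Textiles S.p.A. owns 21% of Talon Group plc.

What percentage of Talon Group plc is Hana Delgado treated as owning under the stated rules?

33.28%

By spousal attribution (R2), Hana Delgado is treated as also owning Mina Lindqvist's interest in Copperline Manufacturing Inc, giving 47% + 53% = 100%.
Chain via Fairlane Services GmbH → Halcyon Pharma AG (R3): 50% × 94% × 65% = 30.55% of Talon Group plc.
Chain via Copperline Manufacturing Inc. → Larkspur Textiles S.p.A. (R3): 100% × 13% × 21% = 2.73% of Talon Group plc.
Aggregating (R1): 30.55% + 2.73% = 33.28%.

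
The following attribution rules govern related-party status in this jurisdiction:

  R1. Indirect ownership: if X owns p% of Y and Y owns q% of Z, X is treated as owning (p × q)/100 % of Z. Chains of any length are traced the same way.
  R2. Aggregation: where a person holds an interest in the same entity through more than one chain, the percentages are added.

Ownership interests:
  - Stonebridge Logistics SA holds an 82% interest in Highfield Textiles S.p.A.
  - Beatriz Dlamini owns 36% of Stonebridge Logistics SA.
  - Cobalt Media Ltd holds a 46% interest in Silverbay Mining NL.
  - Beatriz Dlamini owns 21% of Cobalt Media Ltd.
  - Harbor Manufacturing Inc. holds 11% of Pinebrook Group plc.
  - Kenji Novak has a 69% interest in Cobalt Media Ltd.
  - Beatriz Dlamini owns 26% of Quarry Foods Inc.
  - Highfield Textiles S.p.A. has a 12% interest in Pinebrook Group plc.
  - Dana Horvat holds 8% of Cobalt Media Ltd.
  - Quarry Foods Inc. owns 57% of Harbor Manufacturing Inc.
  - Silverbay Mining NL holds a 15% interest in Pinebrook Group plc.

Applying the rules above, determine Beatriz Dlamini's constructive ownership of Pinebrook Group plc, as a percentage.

Chain via Quarry Foods Inc. → Harbor Manufacturing Inc. (R1): 26% × 57% × 11% = 1.6302% of Pinebrook Group plc.
Chain via Stonebridge Logistics SA → Highfield Textiles S.p.A. (R1): 36% × 82% × 12% = 3.5424% of Pinebrook Group plc.
Chain via Cobalt Media Ltd → Silverbay Mining NL (R1): 21% × 46% × 15% = 1.449% of Pinebrook Group plc.
Aggregating (R2): 1.6302% + 3.5424% + 1.449% = 6.6216%.

6.6216%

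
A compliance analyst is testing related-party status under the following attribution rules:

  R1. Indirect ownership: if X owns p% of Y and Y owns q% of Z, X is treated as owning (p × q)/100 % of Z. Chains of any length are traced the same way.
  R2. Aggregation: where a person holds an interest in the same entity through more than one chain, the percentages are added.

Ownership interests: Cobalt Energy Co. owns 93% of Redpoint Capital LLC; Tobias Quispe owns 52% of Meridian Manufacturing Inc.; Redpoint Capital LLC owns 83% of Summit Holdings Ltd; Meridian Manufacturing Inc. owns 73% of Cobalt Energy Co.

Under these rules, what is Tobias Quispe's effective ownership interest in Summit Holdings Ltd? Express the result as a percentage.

Chain via Meridian Manufacturing Inc. → Cobalt Energy Co. → Redpoint Capital LLC (R1): 52% × 73% × 93% × 83% = 29.301324% of Summit Holdings Ltd.

29.301324%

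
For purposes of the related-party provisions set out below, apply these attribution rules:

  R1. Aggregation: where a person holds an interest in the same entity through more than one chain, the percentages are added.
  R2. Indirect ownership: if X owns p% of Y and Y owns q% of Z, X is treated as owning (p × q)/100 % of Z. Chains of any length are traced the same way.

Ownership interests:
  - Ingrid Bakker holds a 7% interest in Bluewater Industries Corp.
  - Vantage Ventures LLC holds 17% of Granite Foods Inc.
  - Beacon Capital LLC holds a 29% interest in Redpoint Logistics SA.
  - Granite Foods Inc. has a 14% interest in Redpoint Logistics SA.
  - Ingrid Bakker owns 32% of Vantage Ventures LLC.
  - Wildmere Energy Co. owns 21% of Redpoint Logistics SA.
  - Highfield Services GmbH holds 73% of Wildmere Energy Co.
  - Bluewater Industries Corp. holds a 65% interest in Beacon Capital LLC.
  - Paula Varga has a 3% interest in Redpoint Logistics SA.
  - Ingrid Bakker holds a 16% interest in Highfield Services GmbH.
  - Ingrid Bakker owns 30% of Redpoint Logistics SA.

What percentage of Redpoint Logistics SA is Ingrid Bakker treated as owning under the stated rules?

34.5339%

Chain via Vantage Ventures LLC → Granite Foods Inc. (R2): 32% × 17% × 14% = 0.7616% of Redpoint Logistics SA.
Chain via Highfield Services GmbH → Wildmere Energy Co. (R2): 16% × 73% × 21% = 2.4528% of Redpoint Logistics SA.
Chain via Bluewater Industries Corp. → Beacon Capital LLC (R2): 7% × 65% × 29% = 1.3195% of Redpoint Logistics SA.
Direct interest in Redpoint Logistics SA: 30%.
Aggregating (R1): 0.7616% + 2.4528% + 1.3195% + 30% = 34.5339%.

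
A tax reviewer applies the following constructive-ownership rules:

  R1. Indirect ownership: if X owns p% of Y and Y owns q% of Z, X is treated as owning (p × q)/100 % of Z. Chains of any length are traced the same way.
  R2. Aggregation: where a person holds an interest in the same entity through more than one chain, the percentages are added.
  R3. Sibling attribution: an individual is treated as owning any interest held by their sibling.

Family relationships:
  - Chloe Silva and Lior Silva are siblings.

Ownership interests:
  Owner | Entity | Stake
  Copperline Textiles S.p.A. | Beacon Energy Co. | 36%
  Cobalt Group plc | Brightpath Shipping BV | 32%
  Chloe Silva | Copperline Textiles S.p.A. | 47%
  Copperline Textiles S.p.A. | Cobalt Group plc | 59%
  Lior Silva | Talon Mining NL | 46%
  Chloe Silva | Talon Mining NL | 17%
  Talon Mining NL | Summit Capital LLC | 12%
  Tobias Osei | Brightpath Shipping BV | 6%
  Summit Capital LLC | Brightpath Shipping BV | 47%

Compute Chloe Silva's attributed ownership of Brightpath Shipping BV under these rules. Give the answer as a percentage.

By sibling attribution (R3), Chloe Silva is treated as also owning Lior Silva's interest in Talon Mining NL, giving 17% + 46% = 63%.
Chain via Talon Mining NL → Summit Capital LLC (R1): 63% × 12% × 47% = 3.5532% of Brightpath Shipping BV.
Chain via Copperline Textiles S.p.A. → Cobalt Group plc (R1): 47% × 59% × 32% = 8.8736% of Brightpath Shipping BV.
Aggregating (R2): 3.5532% + 8.8736% = 12.4268%.

12.4268%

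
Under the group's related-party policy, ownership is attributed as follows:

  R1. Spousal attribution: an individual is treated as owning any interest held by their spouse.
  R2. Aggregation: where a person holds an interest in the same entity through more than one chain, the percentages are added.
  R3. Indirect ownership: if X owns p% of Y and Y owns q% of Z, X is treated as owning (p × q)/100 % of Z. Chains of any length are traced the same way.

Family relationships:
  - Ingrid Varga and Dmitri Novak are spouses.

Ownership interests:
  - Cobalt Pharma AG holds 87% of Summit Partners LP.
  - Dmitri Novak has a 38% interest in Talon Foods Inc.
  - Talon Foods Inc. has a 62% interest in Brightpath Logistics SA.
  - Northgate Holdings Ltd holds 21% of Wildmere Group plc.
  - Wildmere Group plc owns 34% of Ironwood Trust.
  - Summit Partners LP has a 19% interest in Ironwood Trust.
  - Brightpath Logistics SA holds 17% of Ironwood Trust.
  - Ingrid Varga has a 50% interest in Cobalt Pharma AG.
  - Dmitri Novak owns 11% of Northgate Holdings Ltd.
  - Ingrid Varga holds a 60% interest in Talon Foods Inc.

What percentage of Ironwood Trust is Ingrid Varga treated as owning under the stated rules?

19.3796%

By spousal attribution (R1), Ingrid Varga is treated as also owning Dmitri Novak's interest in Talon Foods Inc, giving 60% + 38% = 98%.
By spousal attribution (R1), Ingrid Varga is treated as owning Dmitri Novak's 11% interest in Northgate Holdings Ltd.
Chain via Cobalt Pharma AG → Summit Partners LP (R3): 50% × 87% × 19% = 8.265% of Ironwood Trust.
Chain via Talon Foods Inc. → Brightpath Logistics SA (R3): 98% × 62% × 17% = 10.3292% of Ironwood Trust.
Chain via Northgate Holdings Ltd → Wildmere Group plc (R3): 11% × 21% × 34% = 0.7854% of Ironwood Trust.
Aggregating (R2): 8.265% + 10.3292% + 0.7854% = 19.3796%.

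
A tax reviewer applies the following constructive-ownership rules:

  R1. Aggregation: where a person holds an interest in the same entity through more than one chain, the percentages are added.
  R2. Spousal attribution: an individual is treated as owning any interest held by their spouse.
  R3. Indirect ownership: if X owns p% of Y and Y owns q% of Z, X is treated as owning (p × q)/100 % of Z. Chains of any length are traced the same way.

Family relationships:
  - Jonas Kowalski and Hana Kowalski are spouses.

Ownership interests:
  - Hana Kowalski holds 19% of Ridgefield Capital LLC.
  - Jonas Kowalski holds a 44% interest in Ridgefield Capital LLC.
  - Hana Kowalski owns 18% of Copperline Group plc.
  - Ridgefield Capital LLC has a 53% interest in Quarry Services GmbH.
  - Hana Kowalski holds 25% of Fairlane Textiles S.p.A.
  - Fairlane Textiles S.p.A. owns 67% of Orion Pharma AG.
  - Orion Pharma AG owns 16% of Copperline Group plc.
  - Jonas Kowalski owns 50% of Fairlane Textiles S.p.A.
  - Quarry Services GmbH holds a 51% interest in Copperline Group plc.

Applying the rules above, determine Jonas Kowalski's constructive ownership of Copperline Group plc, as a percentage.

By spousal attribution (R2), Jonas Kowalski is treated as also owning Hana Kowalski's interest in Ridgefield Capital LLC, giving 44% + 19% = 63%.
By spousal attribution (R2), Jonas Kowalski is treated as also owning Hana Kowalski's interest in Fairlane Textiles S.p.A, giving 50% + 25% = 75%.
By spousal attribution (R2), Jonas Kowalski is treated as owning Hana Kowalski's 18% interest in Copperline Group plc.
Chain via Ridgefield Capital LLC → Quarry Services GmbH (R3): 63% × 53% × 51% = 17.0289% of Copperline Group plc.
Chain via Fairlane Textiles S.p.A. → Orion Pharma AG (R3): 75% × 67% × 16% = 8.04% of Copperline Group plc.
Direct interest in Copperline Group plc: 18%.
Aggregating (R1): 17.0289% + 8.04% + 18% = 43.0689%.

43.0689%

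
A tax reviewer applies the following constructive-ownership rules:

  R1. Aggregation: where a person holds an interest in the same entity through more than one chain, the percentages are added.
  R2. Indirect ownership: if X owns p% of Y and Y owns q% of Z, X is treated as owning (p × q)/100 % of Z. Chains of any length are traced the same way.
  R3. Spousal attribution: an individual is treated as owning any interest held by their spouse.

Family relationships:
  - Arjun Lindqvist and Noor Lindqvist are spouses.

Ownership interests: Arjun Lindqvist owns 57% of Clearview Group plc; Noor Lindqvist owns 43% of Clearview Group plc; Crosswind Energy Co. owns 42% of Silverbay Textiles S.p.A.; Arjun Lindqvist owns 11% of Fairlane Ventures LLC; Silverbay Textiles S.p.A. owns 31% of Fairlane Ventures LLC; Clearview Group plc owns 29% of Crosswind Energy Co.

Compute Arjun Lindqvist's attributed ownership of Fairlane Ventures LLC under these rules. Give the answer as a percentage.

14.7758%

By spousal attribution (R3), Arjun Lindqvist is treated as also owning Noor Lindqvist's interest in Clearview Group plc, giving 57% + 43% = 100%.
Chain via Clearview Group plc → Crosswind Energy Co. → Silverbay Textiles S.p.A. (R2): 100% × 29% × 42% × 31% = 3.7758% of Fairlane Ventures LLC.
Direct interest in Fairlane Ventures LLC: 11%.
Aggregating (R1): 3.7758% + 11% = 14.7758%.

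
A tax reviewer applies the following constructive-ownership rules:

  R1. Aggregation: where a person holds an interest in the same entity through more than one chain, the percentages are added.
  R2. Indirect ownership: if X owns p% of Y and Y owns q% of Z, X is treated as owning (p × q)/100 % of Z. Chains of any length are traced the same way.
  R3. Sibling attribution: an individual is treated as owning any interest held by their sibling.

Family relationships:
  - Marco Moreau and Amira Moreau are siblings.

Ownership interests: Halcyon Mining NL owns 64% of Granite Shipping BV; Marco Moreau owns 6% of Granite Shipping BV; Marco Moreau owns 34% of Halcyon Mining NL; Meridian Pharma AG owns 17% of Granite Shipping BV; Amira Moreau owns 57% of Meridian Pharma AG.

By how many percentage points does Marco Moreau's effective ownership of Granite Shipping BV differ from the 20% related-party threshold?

17.45

By sibling attribution (R3), Marco Moreau is treated as owning Amira Moreau's 57% interest in Meridian Pharma AG.
Chain via Halcyon Mining NL (R2): 34% × 64% = 21.76% of Granite Shipping BV.
Direct interest in Granite Shipping BV: 6%.
Chain via Meridian Pharma AG (R2): 57% × 17% = 9.69% of Granite Shipping BV.
Aggregating (R1): 21.76% + 6% + 9.69% = 37.45%.
37.45% exceeds the 20% threshold by 17.45 percentage points.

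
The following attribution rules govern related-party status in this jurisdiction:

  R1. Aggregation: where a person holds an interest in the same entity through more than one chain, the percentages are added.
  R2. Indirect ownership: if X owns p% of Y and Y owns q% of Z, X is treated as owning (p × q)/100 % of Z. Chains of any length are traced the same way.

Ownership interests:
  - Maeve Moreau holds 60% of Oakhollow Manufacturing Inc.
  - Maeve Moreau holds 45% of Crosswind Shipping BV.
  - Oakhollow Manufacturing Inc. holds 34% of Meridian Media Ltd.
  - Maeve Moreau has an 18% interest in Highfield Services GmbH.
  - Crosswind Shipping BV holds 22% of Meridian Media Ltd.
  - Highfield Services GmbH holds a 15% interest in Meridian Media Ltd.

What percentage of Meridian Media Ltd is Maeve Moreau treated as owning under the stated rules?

Chain via Crosswind Shipping BV (R2): 45% × 22% = 9.9% of Meridian Media Ltd.
Chain via Highfield Services GmbH (R2): 18% × 15% = 2.7% of Meridian Media Ltd.
Chain via Oakhollow Manufacturing Inc. (R2): 60% × 34% = 20.4% of Meridian Media Ltd.
Aggregating (R1): 9.9% + 2.7% + 20.4% = 33%.

33%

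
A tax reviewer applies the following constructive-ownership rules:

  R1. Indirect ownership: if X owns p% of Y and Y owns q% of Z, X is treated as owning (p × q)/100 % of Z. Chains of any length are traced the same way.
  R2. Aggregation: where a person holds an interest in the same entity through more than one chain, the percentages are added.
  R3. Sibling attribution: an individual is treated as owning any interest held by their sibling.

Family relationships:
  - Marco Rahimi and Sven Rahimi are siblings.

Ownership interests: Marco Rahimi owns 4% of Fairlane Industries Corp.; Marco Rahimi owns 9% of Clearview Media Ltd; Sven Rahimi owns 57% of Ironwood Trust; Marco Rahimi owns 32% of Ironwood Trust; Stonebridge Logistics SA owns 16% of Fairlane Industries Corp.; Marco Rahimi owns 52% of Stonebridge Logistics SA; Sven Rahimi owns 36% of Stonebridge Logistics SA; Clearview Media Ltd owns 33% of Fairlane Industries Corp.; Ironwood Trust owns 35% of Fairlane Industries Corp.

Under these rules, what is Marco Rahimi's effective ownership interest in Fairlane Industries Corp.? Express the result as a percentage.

52.2%

By sibling attribution (R3), Marco Rahimi is treated as also owning Sven Rahimi's interest in Ironwood Trust, giving 32% + 57% = 89%.
By sibling attribution (R3), Marco Rahimi is treated as also owning Sven Rahimi's interest in Stonebridge Logistics SA, giving 52% + 36% = 88%.
Chain via Clearview Media Ltd (R1): 9% × 33% = 2.97% of Fairlane Industries Corp.
Chain via Ironwood Trust (R1): 89% × 35% = 31.15% of Fairlane Industries Corp.
Chain via Stonebridge Logistics SA (R1): 88% × 16% = 14.08% of Fairlane Industries Corp.
Direct interest in Fairlane Industries Corp: 4%.
Aggregating (R2): 2.97% + 31.15% + 14.08% + 4% = 52.2%.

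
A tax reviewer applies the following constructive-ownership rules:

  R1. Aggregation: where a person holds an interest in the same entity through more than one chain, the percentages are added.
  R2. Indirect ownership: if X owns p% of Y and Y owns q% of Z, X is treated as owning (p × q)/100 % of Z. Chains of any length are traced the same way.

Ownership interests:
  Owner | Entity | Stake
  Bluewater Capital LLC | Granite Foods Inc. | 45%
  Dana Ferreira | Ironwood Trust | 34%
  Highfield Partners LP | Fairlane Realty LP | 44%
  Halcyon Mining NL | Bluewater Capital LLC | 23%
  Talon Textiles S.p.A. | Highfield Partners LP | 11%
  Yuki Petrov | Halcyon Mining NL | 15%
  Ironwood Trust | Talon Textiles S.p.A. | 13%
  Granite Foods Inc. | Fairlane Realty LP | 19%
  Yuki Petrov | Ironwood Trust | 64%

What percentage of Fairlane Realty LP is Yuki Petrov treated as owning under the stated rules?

Chain via Ironwood Trust → Talon Textiles S.p.A. → Highfield Partners LP (R2): 64% × 13% × 11% × 44% = 0.402688% of Fairlane Realty LP.
Chain via Halcyon Mining NL → Bluewater Capital LLC → Granite Foods Inc. (R2): 15% × 23% × 45% × 19% = 0.294975% of Fairlane Realty LP.
Aggregating (R1): 0.402688% + 0.294975% = 0.697663%.

0.697663%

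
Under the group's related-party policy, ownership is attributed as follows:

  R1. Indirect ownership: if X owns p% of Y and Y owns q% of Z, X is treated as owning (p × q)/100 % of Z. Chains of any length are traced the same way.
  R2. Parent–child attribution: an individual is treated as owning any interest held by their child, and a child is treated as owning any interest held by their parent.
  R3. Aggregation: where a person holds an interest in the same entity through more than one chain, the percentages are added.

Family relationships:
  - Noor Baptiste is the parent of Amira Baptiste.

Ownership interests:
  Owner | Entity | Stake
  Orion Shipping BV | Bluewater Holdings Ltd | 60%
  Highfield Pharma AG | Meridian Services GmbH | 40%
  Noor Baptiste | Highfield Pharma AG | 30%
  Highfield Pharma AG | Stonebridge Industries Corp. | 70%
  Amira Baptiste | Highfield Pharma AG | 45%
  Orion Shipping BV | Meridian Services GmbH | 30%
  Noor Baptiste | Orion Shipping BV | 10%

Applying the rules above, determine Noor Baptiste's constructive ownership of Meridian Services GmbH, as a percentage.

By parent–child attribution (R2), Noor Baptiste is treated as also owning Amira Baptiste's interest in Highfield Pharma AG, giving 30% + 45% = 75%.
Chain via Orion Shipping BV (R1): 10% × 30% = 3% of Meridian Services GmbH.
Chain via Highfield Pharma AG (R1): 75% × 40% = 30% of Meridian Services GmbH.
Aggregating (R3): 3% + 30% = 33%.

33%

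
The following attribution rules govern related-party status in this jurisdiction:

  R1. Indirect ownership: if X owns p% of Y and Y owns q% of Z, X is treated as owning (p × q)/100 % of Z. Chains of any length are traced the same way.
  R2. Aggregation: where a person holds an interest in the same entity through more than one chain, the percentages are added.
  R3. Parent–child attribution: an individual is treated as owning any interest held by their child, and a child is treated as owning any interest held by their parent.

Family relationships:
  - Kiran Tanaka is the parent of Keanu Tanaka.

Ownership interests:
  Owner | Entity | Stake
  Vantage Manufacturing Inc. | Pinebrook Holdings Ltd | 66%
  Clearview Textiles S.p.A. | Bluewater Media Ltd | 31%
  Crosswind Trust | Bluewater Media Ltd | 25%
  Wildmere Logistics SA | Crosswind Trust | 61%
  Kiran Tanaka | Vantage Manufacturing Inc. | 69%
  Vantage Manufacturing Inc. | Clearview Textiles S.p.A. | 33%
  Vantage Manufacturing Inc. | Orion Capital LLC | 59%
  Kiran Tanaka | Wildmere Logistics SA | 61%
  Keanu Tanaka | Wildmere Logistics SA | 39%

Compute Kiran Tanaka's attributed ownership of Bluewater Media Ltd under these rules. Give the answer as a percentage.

22.3087%

By parent–child attribution (R3), Kiran Tanaka is treated as also owning Keanu Tanaka's interest in Wildmere Logistics SA, giving 61% + 39% = 100%.
Chain via Wildmere Logistics SA → Crosswind Trust (R1): 100% × 61% × 25% = 15.25% of Bluewater Media Ltd.
Chain via Vantage Manufacturing Inc. → Clearview Textiles S.p.A. (R1): 69% × 33% × 31% = 7.0587% of Bluewater Media Ltd.
Aggregating (R2): 15.25% + 7.0587% = 22.3087%.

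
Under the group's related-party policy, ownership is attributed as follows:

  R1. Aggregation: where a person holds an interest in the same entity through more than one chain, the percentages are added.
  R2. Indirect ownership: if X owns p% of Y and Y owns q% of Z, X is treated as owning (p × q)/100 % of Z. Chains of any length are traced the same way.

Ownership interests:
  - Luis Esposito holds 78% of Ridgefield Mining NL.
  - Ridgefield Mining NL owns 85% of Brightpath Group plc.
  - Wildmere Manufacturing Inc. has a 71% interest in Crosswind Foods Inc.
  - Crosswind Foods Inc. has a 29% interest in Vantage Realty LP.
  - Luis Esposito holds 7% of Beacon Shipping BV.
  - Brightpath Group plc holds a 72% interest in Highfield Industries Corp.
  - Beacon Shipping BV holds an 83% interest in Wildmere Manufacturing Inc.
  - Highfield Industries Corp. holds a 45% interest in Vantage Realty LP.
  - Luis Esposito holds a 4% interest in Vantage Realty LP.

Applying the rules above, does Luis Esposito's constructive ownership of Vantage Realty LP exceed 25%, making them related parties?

Yes

Chain via Beacon Shipping BV → Wildmere Manufacturing Inc. → Crosswind Foods Inc. (R2): 7% × 83% × 71% × 29% = 1.196279% of Vantage Realty LP.
Chain via Ridgefield Mining NL → Brightpath Group plc → Highfield Industries Corp. (R2): 78% × 85% × 72% × 45% = 21.4812% of Vantage Realty LP.
Direct interest in Vantage Realty LP: 4%.
Aggregating (R1): 1.196279% + 21.4812% + 4% = 26.677479%.
26.677479% exceeds the 25% threshold, so Luis is a related party to Vantage Realty LP.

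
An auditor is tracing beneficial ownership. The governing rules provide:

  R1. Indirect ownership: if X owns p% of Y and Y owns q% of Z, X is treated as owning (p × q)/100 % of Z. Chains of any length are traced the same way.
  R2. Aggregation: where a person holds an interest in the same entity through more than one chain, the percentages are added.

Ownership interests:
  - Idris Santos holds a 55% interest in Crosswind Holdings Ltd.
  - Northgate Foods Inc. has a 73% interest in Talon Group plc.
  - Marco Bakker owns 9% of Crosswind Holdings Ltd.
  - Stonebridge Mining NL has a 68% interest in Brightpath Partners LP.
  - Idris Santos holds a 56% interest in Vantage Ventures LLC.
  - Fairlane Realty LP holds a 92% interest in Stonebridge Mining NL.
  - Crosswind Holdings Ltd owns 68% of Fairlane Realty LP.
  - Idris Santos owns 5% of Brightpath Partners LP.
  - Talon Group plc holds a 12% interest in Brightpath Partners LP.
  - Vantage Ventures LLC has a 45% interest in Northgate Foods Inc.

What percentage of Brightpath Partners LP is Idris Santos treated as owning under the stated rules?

30.60496%

Chain via Vantage Ventures LLC → Northgate Foods Inc. → Talon Group plc (R1): 56% × 45% × 73% × 12% = 2.20752% of Brightpath Partners LP.
Chain via Crosswind Holdings Ltd → Fairlane Realty LP → Stonebridge Mining NL (R1): 55% × 68% × 92% × 68% = 23.39744% of Brightpath Partners LP.
Direct interest in Brightpath Partners LP: 5%.
Aggregating (R2): 2.20752% + 23.39744% + 5% = 30.60496%.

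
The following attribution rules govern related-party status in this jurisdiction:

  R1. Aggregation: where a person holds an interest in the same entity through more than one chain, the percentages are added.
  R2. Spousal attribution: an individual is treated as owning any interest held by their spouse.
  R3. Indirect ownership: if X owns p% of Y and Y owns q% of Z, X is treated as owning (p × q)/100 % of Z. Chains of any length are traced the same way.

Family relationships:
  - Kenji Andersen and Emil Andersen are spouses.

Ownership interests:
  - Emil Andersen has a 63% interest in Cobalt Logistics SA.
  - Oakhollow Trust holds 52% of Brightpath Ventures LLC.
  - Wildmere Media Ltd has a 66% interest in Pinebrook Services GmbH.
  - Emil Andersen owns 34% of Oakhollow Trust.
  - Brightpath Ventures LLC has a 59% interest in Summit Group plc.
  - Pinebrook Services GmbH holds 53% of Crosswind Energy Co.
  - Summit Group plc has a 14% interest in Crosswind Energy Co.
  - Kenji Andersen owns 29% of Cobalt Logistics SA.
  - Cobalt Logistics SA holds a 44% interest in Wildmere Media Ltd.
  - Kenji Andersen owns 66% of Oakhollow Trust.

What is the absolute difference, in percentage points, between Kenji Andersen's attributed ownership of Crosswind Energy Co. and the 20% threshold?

1.544896

By spousal attribution (R2), Kenji Andersen is treated as also owning Emil Andersen's interest in Cobalt Logistics SA, giving 29% + 63% = 92%.
By spousal attribution (R2), Kenji Andersen is treated as also owning Emil Andersen's interest in Oakhollow Trust, giving 66% + 34% = 100%.
Chain via Cobalt Logistics SA → Wildmere Media Ltd → Pinebrook Services GmbH (R3): 92% × 44% × 66% × 53% = 14.159904% of Crosswind Energy Co.
Chain via Oakhollow Trust → Brightpath Ventures LLC → Summit Group plc (R3): 100% × 52% × 59% × 14% = 4.2952% of Crosswind Energy Co.
Aggregating (R1): 14.159904% + 4.2952% = 18.455104%.
18.455104% falls short of the 20% threshold by 1.544896 percentage points.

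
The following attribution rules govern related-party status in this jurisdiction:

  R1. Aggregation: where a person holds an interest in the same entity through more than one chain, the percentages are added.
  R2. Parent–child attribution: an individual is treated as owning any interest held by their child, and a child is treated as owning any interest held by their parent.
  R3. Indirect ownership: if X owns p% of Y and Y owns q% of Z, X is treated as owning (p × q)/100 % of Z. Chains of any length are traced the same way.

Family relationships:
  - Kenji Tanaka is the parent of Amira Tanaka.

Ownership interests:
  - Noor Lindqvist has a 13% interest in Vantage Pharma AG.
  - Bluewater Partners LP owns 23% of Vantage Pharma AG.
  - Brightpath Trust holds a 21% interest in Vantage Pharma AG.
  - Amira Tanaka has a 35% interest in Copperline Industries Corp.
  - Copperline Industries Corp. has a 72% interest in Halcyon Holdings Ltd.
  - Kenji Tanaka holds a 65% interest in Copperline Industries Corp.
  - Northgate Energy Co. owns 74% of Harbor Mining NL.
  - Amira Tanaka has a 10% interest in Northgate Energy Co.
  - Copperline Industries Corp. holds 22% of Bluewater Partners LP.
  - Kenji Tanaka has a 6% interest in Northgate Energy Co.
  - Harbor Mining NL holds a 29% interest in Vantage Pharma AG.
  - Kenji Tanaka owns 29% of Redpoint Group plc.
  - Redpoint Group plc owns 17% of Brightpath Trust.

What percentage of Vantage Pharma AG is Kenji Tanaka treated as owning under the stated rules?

By parent–child attribution (R2), Kenji Tanaka is treated as also owning Amira Tanaka's interest in Copperline Industries Corp, giving 65% + 35% = 100%.
By parent–child attribution (R2), Kenji Tanaka is treated as also owning Amira Tanaka's interest in Northgate Energy Co, giving 6% + 10% = 16%.
Chain via Copperline Industries Corp. → Bluewater Partners LP (R3): 100% × 22% × 23% = 5.06% of Vantage Pharma AG.
Chain via Redpoint Group plc → Brightpath Trust (R3): 29% × 17% × 21% = 1.0353% of Vantage Pharma AG.
Chain via Northgate Energy Co. → Harbor Mining NL (R3): 16% × 74% × 29% = 3.4336% of Vantage Pharma AG.
Aggregating (R1): 5.06% + 1.0353% + 3.4336% = 9.5289%.

9.5289%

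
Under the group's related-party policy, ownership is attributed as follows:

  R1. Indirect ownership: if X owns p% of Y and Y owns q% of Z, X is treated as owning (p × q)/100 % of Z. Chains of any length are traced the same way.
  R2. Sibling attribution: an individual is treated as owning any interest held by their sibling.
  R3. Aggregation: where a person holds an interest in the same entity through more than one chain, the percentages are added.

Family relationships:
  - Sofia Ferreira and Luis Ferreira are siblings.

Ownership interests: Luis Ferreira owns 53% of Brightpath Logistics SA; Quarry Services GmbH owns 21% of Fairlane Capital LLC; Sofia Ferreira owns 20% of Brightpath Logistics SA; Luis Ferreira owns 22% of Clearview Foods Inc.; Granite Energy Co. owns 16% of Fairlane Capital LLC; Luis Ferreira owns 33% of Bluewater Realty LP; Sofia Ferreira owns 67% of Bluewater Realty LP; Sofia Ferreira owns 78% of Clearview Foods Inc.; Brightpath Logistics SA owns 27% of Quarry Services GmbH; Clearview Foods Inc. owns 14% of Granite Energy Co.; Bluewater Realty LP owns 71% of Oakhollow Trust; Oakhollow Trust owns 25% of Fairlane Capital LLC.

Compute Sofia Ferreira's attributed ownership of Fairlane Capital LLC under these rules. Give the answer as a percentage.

24.1291%

By sibling attribution (R2), Sofia Ferreira is treated as also owning Luis Ferreira's interest in Brightpath Logistics SA, giving 20% + 53% = 73%.
By sibling attribution (R2), Sofia Ferreira is treated as also owning Luis Ferreira's interest in Bluewater Realty LP, giving 67% + 33% = 100%.
By sibling attribution (R2), Sofia Ferreira is treated as also owning Luis Ferreira's interest in Clearview Foods Inc, giving 78% + 22% = 100%.
Chain via Brightpath Logistics SA → Quarry Services GmbH (R1): 73% × 27% × 21% = 4.1391% of Fairlane Capital LLC.
Chain via Bluewater Realty LP → Oakhollow Trust (R1): 100% × 71% × 25% = 17.75% of Fairlane Capital LLC.
Chain via Clearview Foods Inc. → Granite Energy Co. (R1): 100% × 14% × 16% = 2.24% of Fairlane Capital LLC.
Aggregating (R3): 4.1391% + 17.75% + 2.24% = 24.1291%.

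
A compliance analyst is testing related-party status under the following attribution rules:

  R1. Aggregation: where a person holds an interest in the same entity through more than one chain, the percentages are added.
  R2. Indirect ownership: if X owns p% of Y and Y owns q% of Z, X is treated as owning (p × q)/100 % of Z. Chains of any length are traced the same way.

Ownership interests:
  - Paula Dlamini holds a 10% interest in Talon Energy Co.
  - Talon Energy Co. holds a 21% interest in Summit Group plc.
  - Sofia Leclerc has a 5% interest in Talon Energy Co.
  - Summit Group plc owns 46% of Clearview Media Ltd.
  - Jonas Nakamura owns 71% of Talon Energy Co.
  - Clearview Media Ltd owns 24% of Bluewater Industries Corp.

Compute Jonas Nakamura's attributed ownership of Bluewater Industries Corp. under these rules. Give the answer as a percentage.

1.646064%

Chain via Talon Energy Co. → Summit Group plc → Clearview Media Ltd (R2): 71% × 21% × 46% × 24% = 1.646064% of Bluewater Industries Corp.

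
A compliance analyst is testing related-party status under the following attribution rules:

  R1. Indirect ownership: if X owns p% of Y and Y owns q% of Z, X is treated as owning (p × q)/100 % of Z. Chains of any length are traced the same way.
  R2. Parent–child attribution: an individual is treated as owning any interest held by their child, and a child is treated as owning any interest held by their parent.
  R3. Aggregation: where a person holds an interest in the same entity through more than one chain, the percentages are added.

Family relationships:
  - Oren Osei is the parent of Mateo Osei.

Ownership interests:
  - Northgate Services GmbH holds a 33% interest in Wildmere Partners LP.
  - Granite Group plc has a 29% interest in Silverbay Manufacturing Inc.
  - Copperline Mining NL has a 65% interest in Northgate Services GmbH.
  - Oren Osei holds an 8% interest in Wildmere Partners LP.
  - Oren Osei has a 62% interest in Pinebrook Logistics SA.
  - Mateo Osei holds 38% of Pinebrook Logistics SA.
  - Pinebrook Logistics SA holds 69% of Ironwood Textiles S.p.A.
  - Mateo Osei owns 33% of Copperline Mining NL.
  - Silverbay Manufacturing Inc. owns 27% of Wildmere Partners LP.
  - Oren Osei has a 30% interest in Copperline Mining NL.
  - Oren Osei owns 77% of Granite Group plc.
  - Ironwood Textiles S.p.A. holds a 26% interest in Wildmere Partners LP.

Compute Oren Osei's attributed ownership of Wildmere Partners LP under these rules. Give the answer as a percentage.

By parent–child attribution (R2), Oren Osei is treated as also owning Mateo Osei's interest in Pinebrook Logistics SA, giving 62% + 38% = 100%.
By parent–child attribution (R2), Oren Osei is treated as also owning Mateo Osei's interest in Copperline Mining NL, giving 30% + 33% = 63%.
Chain via Pinebrook Logistics SA → Ironwood Textiles S.p.A. (R1): 100% × 69% × 26% = 17.94% of Wildmere Partners LP.
Chain via Granite Group plc → Silverbay Manufacturing Inc. (R1): 77% × 29% × 27% = 6.0291% of Wildmere Partners LP.
Chain via Copperline Mining NL → Northgate Services GmbH (R1): 63% × 65% × 33% = 13.5135% of Wildmere Partners LP.
Direct interest in Wildmere Partners LP: 8%.
Aggregating (R3): 17.94% + 6.0291% + 13.5135% + 8% = 45.4826%.

45.4826%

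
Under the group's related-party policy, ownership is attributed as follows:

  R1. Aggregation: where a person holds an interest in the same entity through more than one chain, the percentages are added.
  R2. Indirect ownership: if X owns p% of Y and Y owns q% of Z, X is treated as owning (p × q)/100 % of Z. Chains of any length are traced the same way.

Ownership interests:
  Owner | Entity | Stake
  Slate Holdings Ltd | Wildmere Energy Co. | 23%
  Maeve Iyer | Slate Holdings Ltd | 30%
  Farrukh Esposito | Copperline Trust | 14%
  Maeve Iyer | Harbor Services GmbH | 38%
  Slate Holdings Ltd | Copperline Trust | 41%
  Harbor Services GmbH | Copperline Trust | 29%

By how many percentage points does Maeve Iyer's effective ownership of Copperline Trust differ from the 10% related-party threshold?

13.32

Chain via Harbor Services GmbH (R2): 38% × 29% = 11.02% of Copperline Trust.
Chain via Slate Holdings Ltd (R2): 30% × 41% = 12.3% of Copperline Trust.
Aggregating (R1): 11.02% + 12.3% = 23.32%.
23.32% exceeds the 10% threshold by 13.32 percentage points.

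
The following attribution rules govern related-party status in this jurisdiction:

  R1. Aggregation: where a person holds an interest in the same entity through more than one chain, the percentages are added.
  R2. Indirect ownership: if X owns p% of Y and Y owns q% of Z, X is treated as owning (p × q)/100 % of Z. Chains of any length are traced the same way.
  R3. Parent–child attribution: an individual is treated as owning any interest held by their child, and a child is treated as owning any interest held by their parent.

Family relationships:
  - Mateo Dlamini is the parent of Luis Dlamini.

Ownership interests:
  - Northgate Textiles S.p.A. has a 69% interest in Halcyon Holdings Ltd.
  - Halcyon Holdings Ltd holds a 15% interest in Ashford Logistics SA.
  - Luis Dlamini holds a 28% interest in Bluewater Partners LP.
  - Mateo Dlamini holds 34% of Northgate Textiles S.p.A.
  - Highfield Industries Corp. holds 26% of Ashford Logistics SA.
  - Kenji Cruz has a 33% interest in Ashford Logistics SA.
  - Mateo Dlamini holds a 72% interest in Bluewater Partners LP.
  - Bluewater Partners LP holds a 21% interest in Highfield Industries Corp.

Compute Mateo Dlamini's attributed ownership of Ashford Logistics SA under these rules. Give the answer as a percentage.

8.979%

By parent–child attribution (R3), Mateo Dlamini is treated as also owning Luis Dlamini's interest in Bluewater Partners LP, giving 72% + 28% = 100%.
Chain via Northgate Textiles S.p.A. → Halcyon Holdings Ltd (R2): 34% × 69% × 15% = 3.519% of Ashford Logistics SA.
Chain via Bluewater Partners LP → Highfield Industries Corp. (R2): 100% × 21% × 26% = 5.46% of Ashford Logistics SA.
Aggregating (R1): 3.519% + 5.46% = 8.979%.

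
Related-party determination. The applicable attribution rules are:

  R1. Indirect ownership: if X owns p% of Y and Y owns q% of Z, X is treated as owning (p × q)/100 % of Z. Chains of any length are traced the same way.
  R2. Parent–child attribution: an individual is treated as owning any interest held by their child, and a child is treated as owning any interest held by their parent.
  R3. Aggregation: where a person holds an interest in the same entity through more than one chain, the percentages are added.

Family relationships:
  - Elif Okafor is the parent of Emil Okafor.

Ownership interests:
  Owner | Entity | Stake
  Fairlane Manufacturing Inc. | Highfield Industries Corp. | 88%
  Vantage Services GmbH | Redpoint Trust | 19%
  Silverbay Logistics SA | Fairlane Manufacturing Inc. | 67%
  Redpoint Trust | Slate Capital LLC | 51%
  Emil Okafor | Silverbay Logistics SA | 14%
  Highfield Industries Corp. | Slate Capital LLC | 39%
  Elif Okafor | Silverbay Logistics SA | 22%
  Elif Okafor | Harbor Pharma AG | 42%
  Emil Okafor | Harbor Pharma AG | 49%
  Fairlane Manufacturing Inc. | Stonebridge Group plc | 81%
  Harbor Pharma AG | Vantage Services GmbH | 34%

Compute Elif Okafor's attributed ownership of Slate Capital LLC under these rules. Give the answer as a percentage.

11.27607%

By parent–child attribution (R2), Elif Okafor is treated as also owning Emil Okafor's interest in Harbor Pharma AG, giving 42% + 49% = 91%.
By parent–child attribution (R2), Elif Okafor is treated as also owning Emil Okafor's interest in Silverbay Logistics SA, giving 22% + 14% = 36%.
Chain via Harbor Pharma AG → Vantage Services GmbH → Redpoint Trust (R1): 91% × 34% × 19% × 51% = 2.998086% of Slate Capital LLC.
Chain via Silverbay Logistics SA → Fairlane Manufacturing Inc. → Highfield Industries Corp. (R1): 36% × 67% × 88% × 39% = 8.277984% of Slate Capital LLC.
Aggregating (R3): 2.998086% + 8.277984% = 11.27607%.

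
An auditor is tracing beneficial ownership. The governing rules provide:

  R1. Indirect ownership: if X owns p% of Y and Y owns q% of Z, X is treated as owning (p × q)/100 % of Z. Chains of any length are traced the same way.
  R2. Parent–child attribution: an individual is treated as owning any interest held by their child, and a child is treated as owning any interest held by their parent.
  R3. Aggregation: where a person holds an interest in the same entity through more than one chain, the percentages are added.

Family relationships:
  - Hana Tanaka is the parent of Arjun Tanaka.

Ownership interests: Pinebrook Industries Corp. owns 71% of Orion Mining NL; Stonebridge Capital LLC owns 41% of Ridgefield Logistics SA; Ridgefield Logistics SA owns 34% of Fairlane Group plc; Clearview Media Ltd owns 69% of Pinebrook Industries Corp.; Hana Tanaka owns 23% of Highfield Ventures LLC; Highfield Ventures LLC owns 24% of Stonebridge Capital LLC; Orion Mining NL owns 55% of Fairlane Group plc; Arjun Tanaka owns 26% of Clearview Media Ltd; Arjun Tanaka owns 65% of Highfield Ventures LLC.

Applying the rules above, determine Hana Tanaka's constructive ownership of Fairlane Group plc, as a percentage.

9.949698%

By parent–child attribution (R2), Hana Tanaka is treated as also owning Arjun Tanaka's interest in Highfield Ventures LLC, giving 23% + 65% = 88%.
By parent–child attribution (R2), Hana Tanaka is treated as owning Arjun Tanaka's 26% interest in Clearview Media Ltd.
Chain via Highfield Ventures LLC → Stonebridge Capital LLC → Ridgefield Logistics SA (R1): 88% × 24% × 41% × 34% = 2.944128% of Fairlane Group plc.
Chain via Clearview Media Ltd → Pinebrook Industries Corp. → Orion Mining NL (R1): 26% × 69% × 71% × 55% = 7.00557% of Fairlane Group plc.
Aggregating (R3): 2.944128% + 7.00557% = 9.949698%.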